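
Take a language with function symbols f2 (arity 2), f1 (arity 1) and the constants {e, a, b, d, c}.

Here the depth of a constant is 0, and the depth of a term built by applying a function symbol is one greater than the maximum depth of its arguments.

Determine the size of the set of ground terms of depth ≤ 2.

Let N_k count ground terms of depth at most k. Each non-constant term of depth ≤ k is some function symbol applied to depth-≤(k−1) arguments, giving N_k = 5 + N_{k-1}^2 + N_{k-1}.
N_0 = 5
N_1 = 5 + 5^2 + 5 = 35
N_2 = 5 + 35^2 + 35 = 1265

1265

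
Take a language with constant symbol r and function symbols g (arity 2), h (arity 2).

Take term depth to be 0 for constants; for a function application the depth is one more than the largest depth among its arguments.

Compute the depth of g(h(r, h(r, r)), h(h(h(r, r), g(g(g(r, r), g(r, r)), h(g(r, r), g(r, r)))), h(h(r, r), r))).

depth(h(r, r)) = 1 + max(0, 0) = 1
depth(h(r, h(r, r))) = 1 + max(0, 1) = 2
depth(g(r, r)) = 1 + max(0, 0) = 1
depth(g(g(r, r), g(r, r))) = 1 + max(1, 1) = 2
depth(h(g(r, r), g(r, r))) = 1 + max(1, 1) = 2
depth(g(g(g(r, r), g(r, r)), h(g(r, r), g(r, r)))) = 1 + max(2, 2) = 3
depth(h(h(r, r), g(g(g(r, r), g(r, r)), h(g(r, r), g(r, r))))) = 1 + max(1, 3) = 4
depth(h(h(r, r), r)) = 1 + max(1, 0) = 2
depth(h(h(h(r, r), g(g(g(r, r), g(r, r)), h(g(r, r), g(r, r)))), h(h(r, r), r))) = 1 + max(4, 2) = 5
depth(g(h(r, h(r, r)), h(h(h(r, r), g(g(g(r, r), g(r, r)), h(g(r, r), g(r, r)))), h(h(r, r), r)))) = 1 + max(2, 5) = 6

6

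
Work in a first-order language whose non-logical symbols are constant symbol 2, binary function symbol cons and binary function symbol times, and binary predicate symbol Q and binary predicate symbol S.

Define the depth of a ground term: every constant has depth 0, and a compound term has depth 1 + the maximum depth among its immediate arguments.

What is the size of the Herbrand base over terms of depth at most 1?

First count ground terms of depth ≤ 1.
Let N_k = |{terms of depth ≤ k}|. Then N_0 = 1 and N_k = 1 + N_{k-1}^2 + N_{k-1}^2 for k ≥ 1 (one summand per function symbol, arity giving the exponent).
N_0 = 1
N_1 = 1 + 1^2 + 1^2 = 3
Explicitly: 2, cons(2, 2), times(2, 2).
So |H| = 3.
Each predicate of arity r yields |H|^r ground atoms (one per choice of an r-tuple from H):
  Q: 3^2 = 9;  S: 3^2 = 9
Total ground atoms: 9 + 9 = 18.

18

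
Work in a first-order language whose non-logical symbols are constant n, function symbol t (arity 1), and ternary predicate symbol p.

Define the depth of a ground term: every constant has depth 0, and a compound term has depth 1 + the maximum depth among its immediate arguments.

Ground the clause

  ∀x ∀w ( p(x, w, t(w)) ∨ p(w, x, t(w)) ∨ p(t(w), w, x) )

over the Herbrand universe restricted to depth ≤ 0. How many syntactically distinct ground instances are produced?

1

Ground terms of depth ≤ 0:
  Let N_k count ground terms of depth at most k. Each non-constant term of depth ≤ k is some function symbol applied to depth-≤(k−1) arguments, giving N_k = 1 + N_{k-1}.
  N_0 = 1
  Explicitly: n.
So there is exactly 1 ground term available for substitution.
Each of x, w ranges independently over the available ground terms, and distinct assignments produce distinct instances.
Number of ground instances = 1^2 = 1.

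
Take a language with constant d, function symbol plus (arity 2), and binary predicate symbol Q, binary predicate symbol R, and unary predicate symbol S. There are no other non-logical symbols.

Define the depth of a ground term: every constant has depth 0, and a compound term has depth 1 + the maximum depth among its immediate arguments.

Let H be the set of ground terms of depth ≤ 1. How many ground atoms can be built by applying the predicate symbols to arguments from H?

First count ground terms of depth ≤ 1.
Let N_k = |{terms of depth ≤ k}|. Then N_0 = 1 and N_k = 1 + N_{k-1}^2 for k ≥ 1 (one summand per function symbol, arity giving the exponent).
N_0 = 1
N_1 = 1 + 1^2 = 2
Explicitly: d, plus(d, d).
So |H| = 2.
For each predicate symbol, the number of ground atoms is |H| raised to its arity; summing:
  Q: 2^2 = 4;  R: 2^2 = 4;  S: 2
Total ground atoms: 4 + 4 + 2 = 10.

10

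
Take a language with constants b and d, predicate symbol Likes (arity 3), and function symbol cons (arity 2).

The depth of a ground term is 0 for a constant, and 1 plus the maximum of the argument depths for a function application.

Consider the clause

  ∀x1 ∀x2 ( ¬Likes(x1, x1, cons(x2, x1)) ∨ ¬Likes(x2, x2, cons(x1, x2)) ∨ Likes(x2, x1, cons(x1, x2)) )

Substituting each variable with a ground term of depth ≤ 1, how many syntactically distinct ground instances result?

36

Ground terms of depth ≤ 1:
  Let N_k = |{terms of depth ≤ k}|. Then N_0 = 2 and N_k = 2 + N_{k-1}^2 for k ≥ 1 (one summand per function symbol, arity giving the exponent).
  N_0 = 2
  N_1 = 2 + 2^2 = 6
  Explicitly: b, d, cons(b, b), cons(b, d), cons(d, b), cons(d, d).
So there are 6 ground terms available for substitution.
There are 2 variables to instantiate (x1, x2), each occurring in at least one literal, so different choices give different ground instances.
Number of ground instances = 6^2 = 36.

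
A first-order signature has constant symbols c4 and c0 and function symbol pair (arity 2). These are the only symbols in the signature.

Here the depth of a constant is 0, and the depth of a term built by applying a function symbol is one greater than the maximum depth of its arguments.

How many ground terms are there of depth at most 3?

Let N_k = |{terms of depth ≤ k}|. Then N_0 = 2 and N_k = 2 + N_{k-1}^2 for k ≥ 1 (one summand per function symbol, arity giving the exponent).
N_0 = 2
N_1 = 2 + 2^2 = 6
N_2 = 2 + 6^2 = 38
N_3 = 2 + 38^2 = 1446

1446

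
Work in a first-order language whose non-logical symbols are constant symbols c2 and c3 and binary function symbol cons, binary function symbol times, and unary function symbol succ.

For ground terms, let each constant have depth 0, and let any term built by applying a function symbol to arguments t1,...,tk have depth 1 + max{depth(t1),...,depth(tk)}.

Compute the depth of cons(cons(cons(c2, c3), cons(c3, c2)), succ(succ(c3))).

depth(cons(c2, c3)) = 1 + max(0, 0) = 1
depth(cons(c3, c2)) = 1 + max(0, 0) = 1
depth(cons(cons(c2, c3), cons(c3, c2))) = 1 + max(1, 1) = 2
depth(succ(c3)) = 1 + depth(c3) = 1 + 0 = 1
depth(succ(succ(c3))) = 1 + depth(succ(c3)) = 1 + 1 = 2
depth(cons(cons(cons(c2, c3), cons(c3, c2)), succ(succ(c3)))) = 1 + max(2, 2) = 3

3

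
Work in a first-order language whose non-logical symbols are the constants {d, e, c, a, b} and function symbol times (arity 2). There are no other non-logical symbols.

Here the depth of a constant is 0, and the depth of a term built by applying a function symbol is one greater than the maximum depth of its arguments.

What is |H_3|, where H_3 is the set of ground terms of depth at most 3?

Let N_k = |{terms of depth ≤ k}|. Then N_0 = 5 and N_k = 5 + N_{k-1}^2 for k ≥ 1 (one summand per function symbol, arity giving the exponent).
N_0 = 5
N_1 = 5 + 5^2 = 30
N_2 = 5 + 30^2 = 905
N_3 = 5 + 905^2 = 819030

819030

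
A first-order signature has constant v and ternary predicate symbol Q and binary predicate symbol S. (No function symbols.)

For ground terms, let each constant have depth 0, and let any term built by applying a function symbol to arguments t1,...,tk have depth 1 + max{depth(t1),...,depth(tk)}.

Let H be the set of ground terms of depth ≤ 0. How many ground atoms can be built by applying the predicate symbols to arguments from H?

2

First count ground terms of depth ≤ 0.
With no function symbols every ground term is a constant, so there is exactly 1 ground term at every depth bound.
N_0 = 1
Explicitly: v.
So |H| = 1.
Each predicate of arity r yields |H|^r ground atoms (one per choice of an r-tuple from H):
  Q: 1^3 = 1;  S: 1^2 = 1
Total ground atoms: 1 + 1 = 2.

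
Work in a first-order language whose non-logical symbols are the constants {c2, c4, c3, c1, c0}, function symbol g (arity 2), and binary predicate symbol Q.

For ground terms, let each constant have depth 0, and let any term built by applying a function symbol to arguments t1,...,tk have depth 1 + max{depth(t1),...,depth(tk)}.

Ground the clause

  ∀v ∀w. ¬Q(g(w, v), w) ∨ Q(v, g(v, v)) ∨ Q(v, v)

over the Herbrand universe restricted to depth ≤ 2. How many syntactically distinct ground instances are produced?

Ground terms of depth ≤ 2:
  Let N_k = |{terms of depth ≤ k}|. Then N_0 = 5 and N_k = 5 + N_{k-1}^2 for k ≥ 1 (one summand per function symbol, arity giving the exponent).
  N_0 = 5
  N_1 = 5 + 5^2 = 30
  N_2 = 5 + 30^2 = 905
So there are 905 ground terms available for substitution.
The clause has 2 distinct variables (v, w), each appearing in the body. In the free term algebra distinct substitutions yield syntactically distinct ground instances.
Number of ground instances = 905^2 = 819025.

819025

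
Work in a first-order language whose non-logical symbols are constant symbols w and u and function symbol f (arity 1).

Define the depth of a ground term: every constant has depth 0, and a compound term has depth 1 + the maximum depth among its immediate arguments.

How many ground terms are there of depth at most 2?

6

Write N_k for the number of ground terms of depth ≤ k. A term of depth ≤ k is either a constant or a function symbol applied to arguments of depth ≤ k−1, so N_k = 2 + N_{k-1}.
N_0 = 2
N_1 = 2 + 2 = 4
N_2 = 2 + 4 = 6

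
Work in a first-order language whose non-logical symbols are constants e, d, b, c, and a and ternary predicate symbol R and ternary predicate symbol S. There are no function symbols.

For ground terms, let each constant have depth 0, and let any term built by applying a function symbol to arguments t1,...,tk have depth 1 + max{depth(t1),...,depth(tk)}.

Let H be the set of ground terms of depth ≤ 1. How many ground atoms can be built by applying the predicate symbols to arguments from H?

250

First count ground terms of depth ≤ 1.
With no function symbols every ground term is a constant, so there are exactly 5 ground terms at every depth bound.
N_0 = 5
N_1 = 5
So |H| = 5.
For each predicate symbol, the number of ground atoms is |H| raised to its arity; summing:
  R: 5^3 = 125;  S: 5^3 = 125
Total ground atoms: 125 + 125 = 250.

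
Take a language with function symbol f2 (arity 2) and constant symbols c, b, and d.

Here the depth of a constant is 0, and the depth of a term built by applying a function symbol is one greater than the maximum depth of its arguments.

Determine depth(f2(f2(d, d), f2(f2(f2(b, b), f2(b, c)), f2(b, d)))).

4

depth(f2(d, d)) = 1 + max(0, 0) = 1
depth(f2(b, b)) = 1 + max(0, 0) = 1
depth(f2(b, c)) = 1 + max(0, 0) = 1
depth(f2(f2(b, b), f2(b, c))) = 1 + max(1, 1) = 2
depth(f2(b, d)) = 1 + max(0, 0) = 1
depth(f2(f2(f2(b, b), f2(b, c)), f2(b, d))) = 1 + max(2, 1) = 3
depth(f2(f2(d, d), f2(f2(f2(b, b), f2(b, c)), f2(b, d)))) = 1 + max(1, 3) = 4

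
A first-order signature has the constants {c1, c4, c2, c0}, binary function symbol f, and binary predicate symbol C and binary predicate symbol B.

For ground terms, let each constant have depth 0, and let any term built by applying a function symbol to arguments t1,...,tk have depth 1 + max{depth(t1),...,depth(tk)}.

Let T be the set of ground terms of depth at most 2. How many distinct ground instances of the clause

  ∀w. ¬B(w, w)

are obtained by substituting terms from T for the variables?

404

Ground terms of depth ≤ 2:
  If N_k denotes the number of depth-≤k ground terms, the 4 constants give N_0 = 4, and each function symbol of arity r contributes N_{k-1}^r new terms at level k: N_k = 4 + N_{k-1}^2.
  N_0 = 4
  N_1 = 4 + 4^2 = 20
  N_2 = 4 + 20^2 = 404
So there are 404 ground terms available for substitution.
The variable w ranges independently over the available ground terms, and distinct assignments produce distinct instances.
Number of ground instances = 404.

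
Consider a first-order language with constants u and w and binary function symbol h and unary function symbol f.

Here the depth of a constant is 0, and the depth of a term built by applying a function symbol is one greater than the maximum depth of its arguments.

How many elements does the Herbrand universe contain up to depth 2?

Write N_k for the number of ground terms of depth ≤ k. A term of depth ≤ k is either a constant or a function symbol applied to arguments of depth ≤ k−1, so N_k = 2 + N_{k-1}^2 + N_{k-1}.
N_0 = 2
N_1 = 2 + 2^2 + 2 = 8
N_2 = 2 + 8^2 + 8 = 74

74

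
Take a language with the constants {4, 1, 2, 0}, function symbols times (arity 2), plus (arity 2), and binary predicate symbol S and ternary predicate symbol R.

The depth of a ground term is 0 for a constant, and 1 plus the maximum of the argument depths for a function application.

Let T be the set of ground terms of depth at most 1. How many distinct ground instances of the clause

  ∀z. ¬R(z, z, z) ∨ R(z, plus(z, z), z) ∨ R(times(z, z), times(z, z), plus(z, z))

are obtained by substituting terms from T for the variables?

36

Ground terms of depth ≤ 1:
  If N_k denotes the number of depth-≤k ground terms, the 4 constants give N_0 = 4, and each function symbol of arity r contributes N_{k-1}^r new terms at level k: N_k = 4 + N_{k-1}^2 + N_{k-1}^2.
  N_0 = 4
  N_1 = 4 + 4^2 + 4^2 = 36
So there are 36 ground terms available for substitution.
The body mentions the single quantified variable z; since ground terms form a free algebra, no two substitutions collapse to the same formula.
Number of ground instances = 36.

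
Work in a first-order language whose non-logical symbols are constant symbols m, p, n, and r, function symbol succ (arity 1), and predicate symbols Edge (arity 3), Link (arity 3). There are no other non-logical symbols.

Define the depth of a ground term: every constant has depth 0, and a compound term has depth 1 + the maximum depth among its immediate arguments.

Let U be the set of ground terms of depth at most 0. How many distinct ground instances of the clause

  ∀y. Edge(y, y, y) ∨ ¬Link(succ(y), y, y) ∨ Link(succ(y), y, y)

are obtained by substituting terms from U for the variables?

4

Ground terms of depth ≤ 0:
  Let N_k = |{terms of depth ≤ k}|. Then N_0 = 4 and N_k = 4 + N_{k-1} for k ≥ 1 (one summand per function symbol, arity giving the exponent).
  N_0 = 4
  Explicitly: m, p, n, r.
So there are 4 ground terms available for substitution.
The body mentions the single quantified variable y; since ground terms form a free algebra, no two substitutions collapse to the same formula.
Number of ground instances = 4.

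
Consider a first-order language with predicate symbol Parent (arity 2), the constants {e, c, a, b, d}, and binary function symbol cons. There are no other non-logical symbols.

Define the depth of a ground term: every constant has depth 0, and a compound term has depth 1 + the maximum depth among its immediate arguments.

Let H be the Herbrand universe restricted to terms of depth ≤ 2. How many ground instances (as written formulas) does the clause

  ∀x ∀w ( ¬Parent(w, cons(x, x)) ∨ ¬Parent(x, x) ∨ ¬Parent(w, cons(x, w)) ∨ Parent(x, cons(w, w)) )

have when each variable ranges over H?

819025

Ground terms of depth ≤ 2:
  Count level by level. With function symbols cons/2, the terms of depth ≤ k are the 5 constants together with each function applied to depth-≤(k−1) tuples, so N_k = 5 + N_{k-1}^2.
  N_0 = 5
  N_1 = 5 + 5^2 = 30
  N_2 = 5 + 30^2 = 905
So there are 905 ground terms available for substitution.
The clause has 2 distinct variables (x, w), each appearing in the body. In the free term algebra distinct substitutions yield syntactically distinct ground instances.
Number of ground instances = 905^2 = 819025.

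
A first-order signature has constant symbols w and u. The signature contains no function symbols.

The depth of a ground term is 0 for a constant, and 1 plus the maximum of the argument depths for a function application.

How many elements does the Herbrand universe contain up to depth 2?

2

With no function symbols every ground term is a constant, so there are exactly 2 ground terms at every depth bound.
N_0 = 2
N_1 = 2
N_2 = 2
Explicitly: w, u.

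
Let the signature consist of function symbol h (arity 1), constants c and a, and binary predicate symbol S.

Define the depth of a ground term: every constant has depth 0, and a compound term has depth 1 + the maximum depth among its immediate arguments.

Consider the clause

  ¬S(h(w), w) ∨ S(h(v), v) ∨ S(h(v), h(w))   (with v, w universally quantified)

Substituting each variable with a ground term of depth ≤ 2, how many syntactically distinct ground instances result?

Ground terms of depth ≤ 2:
  Let N_k count ground terms of depth at most k. Each non-constant term of depth ≤ k is some function symbol applied to depth-≤(k−1) arguments, giving N_k = 2 + N_{k-1}.
  N_0 = 2
  N_1 = 2 + 2 = 4
  N_2 = 2 + 4 = 6
  Explicitly: c, a, h(c), h(a), h(h(c)), h(h(a)).
So there are 6 ground terms available for substitution.
The clause has 2 distinct variables (v, w), each appearing in the body. In the free term algebra distinct substitutions yield syntactically distinct ground instances.
Number of ground instances = 6^2 = 36.

36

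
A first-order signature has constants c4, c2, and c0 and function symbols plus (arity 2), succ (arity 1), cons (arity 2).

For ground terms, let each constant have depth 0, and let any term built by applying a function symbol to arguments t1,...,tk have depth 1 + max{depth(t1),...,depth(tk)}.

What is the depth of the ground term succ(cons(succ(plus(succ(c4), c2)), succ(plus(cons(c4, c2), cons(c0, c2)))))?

depth(succ(c4)) = 1 + depth(c4) = 1 + 0 = 1
depth(plus(succ(c4), c2)) = 1 + max(1, 0) = 2
depth(succ(plus(succ(c4), c2))) = 1 + depth(plus(succ(c4), c2)) = 1 + 2 = 3
depth(cons(c4, c2)) = 1 + max(0, 0) = 1
depth(cons(c0, c2)) = 1 + max(0, 0) = 1
depth(plus(cons(c4, c2), cons(c0, c2))) = 1 + max(1, 1) = 2
depth(succ(plus(cons(c4, c2), cons(c0, c2)))) = 1 + depth(plus(cons(c4, c2), cons(c0, c2))) = 1 + 2 = 3
depth(cons(succ(plus(succ(c4), c2)), succ(plus(cons(c4, c2), cons(c0, c2))))) = 1 + max(3, 3) = 4
depth(succ(cons(succ(plus(succ(c4), c2)), succ(plus(cons(c4, c2), cons(c0, c2)))))) = 1 + depth(cons(succ(plus(succ(c4), c2)), succ(plus(cons(c4, c2), cons(c0, c2))))) = 1 + 4 = 5

5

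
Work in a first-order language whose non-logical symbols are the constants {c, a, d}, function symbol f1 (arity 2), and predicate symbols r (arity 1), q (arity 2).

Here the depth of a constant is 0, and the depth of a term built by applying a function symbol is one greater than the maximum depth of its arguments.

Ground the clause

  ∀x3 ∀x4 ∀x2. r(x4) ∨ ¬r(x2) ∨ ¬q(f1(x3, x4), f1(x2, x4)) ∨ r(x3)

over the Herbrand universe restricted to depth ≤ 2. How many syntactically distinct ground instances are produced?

3176523

Ground terms of depth ≤ 2:
  Let N_k count ground terms of depth at most k. Each non-constant term of depth ≤ k is some function symbol applied to depth-≤(k−1) arguments, giving N_k = 3 + N_{k-1}^2.
  N_0 = 3
  N_1 = 3 + 3^2 = 12
  N_2 = 3 + 12^2 = 147
So there are 147 ground terms available for substitution.
The body mentions every one of the 3 quantified variables; since ground terms form a free algebra, no two substitutions collapse to the same formula.
Number of ground instances = 147^3 = 3176523.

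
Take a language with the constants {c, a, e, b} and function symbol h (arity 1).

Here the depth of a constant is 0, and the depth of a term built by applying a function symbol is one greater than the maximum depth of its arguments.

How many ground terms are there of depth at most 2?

Let N_k count ground terms of depth at most k. Each non-constant term of depth ≤ k is some function symbol applied to depth-≤(k−1) arguments, giving N_k = 4 + N_{k-1}.
N_0 = 4
N_1 = 4 + 4 = 8
N_2 = 4 + 8 = 12
Explicitly: c, a, e, b, h(c), h(a), h(e), h(b), h(h(c)), h(h(a)), h(h(e)), h(h(b)).

12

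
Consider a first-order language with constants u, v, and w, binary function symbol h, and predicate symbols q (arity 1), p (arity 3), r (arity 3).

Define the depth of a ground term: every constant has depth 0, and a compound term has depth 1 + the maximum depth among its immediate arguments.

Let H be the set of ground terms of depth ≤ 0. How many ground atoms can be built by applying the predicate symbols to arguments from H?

First count ground terms of depth ≤ 0.
If N_k denotes the number of depth-≤k ground terms, the 3 constants give N_0 = 3, and each function symbol of arity r contributes N_{k-1}^r new terms at level k: N_k = 3 + N_{k-1}^2.
N_0 = 3
So |H| = 3.
For each predicate symbol, the number of ground atoms is |H| raised to its arity; summing:
  q: 3;  p: 3^3 = 27;  r: 3^3 = 27
Total ground atoms: 3 + 27 + 27 = 57.

57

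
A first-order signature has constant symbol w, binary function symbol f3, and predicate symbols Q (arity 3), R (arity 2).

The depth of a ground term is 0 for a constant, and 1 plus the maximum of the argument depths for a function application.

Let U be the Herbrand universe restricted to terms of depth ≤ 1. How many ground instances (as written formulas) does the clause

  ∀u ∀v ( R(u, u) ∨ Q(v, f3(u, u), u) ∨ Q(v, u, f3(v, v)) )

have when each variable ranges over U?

4

Ground terms of depth ≤ 1:
  Write N_k for the number of ground terms of depth ≤ k. A term of depth ≤ k is either a constant or a function symbol applied to arguments of depth ≤ k−1, so N_k = 1 + N_{k-1}^2.
  N_0 = 1
  N_1 = 1 + 1^2 = 2
  Explicitly: w, f3(w, w).
So there are 2 ground terms available for substitution.
The clause has 2 distinct variables (u, v), each appearing in the body. In the free term algebra distinct substitutions yield syntactically distinct ground instances.
Number of ground instances = 2^2 = 4.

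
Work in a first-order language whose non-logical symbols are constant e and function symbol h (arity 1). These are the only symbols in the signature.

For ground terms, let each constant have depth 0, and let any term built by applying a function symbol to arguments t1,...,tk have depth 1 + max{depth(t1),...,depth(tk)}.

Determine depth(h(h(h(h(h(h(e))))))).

6

depth(h(e)) = 1 + depth(e) = 1 + 0 = 1
depth(h(h(e))) = 1 + depth(h(e)) = 1 + 1 = 2
depth(h(h(h(e)))) = 1 + depth(h(h(e))) = 1 + 2 = 3
depth(h(h(h(h(e))))) = 1 + depth(h(h(h(e)))) = 1 + 3 = 4
depth(h(h(h(h(h(e)))))) = 1 + depth(h(h(h(h(e))))) = 1 + 4 = 5
depth(h(h(h(h(h(h(e))))))) = 1 + depth(h(h(h(h(h(e)))))) = 1 + 5 = 6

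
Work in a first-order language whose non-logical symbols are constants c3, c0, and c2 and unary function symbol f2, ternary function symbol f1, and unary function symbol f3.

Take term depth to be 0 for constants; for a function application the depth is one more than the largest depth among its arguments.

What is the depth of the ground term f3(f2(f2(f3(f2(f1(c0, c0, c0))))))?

depth(f1(c0, c0, c0)) = 1 + max(0, 0, 0) = 1
depth(f2(f1(c0, c0, c0))) = 1 + depth(f1(c0, c0, c0)) = 1 + 1 = 2
depth(f3(f2(f1(c0, c0, c0)))) = 1 + depth(f2(f1(c0, c0, c0))) = 1 + 2 = 3
depth(f2(f3(f2(f1(c0, c0, c0))))) = 1 + depth(f3(f2(f1(c0, c0, c0)))) = 1 + 3 = 4
depth(f2(f2(f3(f2(f1(c0, c0, c0)))))) = 1 + depth(f2(f3(f2(f1(c0, c0, c0))))) = 1 + 4 = 5
depth(f3(f2(f2(f3(f2(f1(c0, c0, c0))))))) = 1 + depth(f2(f2(f3(f2(f1(c0, c0, c0)))))) = 1 + 5 = 6

6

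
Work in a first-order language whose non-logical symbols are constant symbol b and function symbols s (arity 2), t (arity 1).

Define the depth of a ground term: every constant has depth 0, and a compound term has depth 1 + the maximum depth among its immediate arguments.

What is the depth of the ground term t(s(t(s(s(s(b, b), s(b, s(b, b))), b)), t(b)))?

depth(s(b, b)) = 1 + max(0, 0) = 1
depth(s(b, s(b, b))) = 1 + max(0, 1) = 2
depth(s(s(b, b), s(b, s(b, b)))) = 1 + max(1, 2) = 3
depth(s(s(s(b, b), s(b, s(b, b))), b)) = 1 + max(3, 0) = 4
depth(t(s(s(s(b, b), s(b, s(b, b))), b))) = 1 + depth(s(s(s(b, b), s(b, s(b, b))), b)) = 1 + 4 = 5
depth(t(b)) = 1 + depth(b) = 1 + 0 = 1
depth(s(t(s(s(s(b, b), s(b, s(b, b))), b)), t(b))) = 1 + max(5, 1) = 6
depth(t(s(t(s(s(s(b, b), s(b, s(b, b))), b)), t(b)))) = 1 + depth(s(t(s(s(s(b, b), s(b, s(b, b))), b)), t(b))) = 1 + 6 = 7

7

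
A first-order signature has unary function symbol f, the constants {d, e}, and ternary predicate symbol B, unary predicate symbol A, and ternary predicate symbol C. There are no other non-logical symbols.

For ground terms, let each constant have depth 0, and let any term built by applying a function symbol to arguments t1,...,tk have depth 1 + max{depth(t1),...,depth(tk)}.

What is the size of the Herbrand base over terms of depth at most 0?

First count ground terms of depth ≤ 0.
Count level by level. With function symbols f/1, the terms of depth ≤ k are the 2 constants together with each function applied to depth-≤(k−1) tuples, so N_k = 2 + N_{k-1}.
N_0 = 2
So |H| = 2.
Ground atoms are formed by filling each argument slot of a predicate with a term from H, so an r-ary predicate gives |H|^r atoms:
  B: 2^3 = 8;  A: 2;  C: 2^3 = 8
Total ground atoms: 8 + 2 + 8 = 18.

18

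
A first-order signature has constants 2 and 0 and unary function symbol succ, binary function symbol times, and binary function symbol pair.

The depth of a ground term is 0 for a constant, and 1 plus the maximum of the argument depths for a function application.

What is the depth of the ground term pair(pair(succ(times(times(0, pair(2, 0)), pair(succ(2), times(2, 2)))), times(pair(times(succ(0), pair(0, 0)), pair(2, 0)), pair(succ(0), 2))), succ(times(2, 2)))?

depth(pair(2, 0)) = 1 + max(0, 0) = 1
depth(times(0, pair(2, 0))) = 1 + max(0, 1) = 2
depth(succ(2)) = 1 + depth(2) = 1 + 0 = 1
depth(times(2, 2)) = 1 + max(0, 0) = 1
depth(pair(succ(2), times(2, 2))) = 1 + max(1, 1) = 2
depth(times(times(0, pair(2, 0)), pair(succ(2), times(2, 2)))) = 1 + max(2, 2) = 3
depth(succ(times(times(0, pair(2, 0)), pair(succ(2), times(2, 2))))) = 1 + depth(times(times(0, pair(2, 0)), pair(succ(2), times(2, 2)))) = 1 + 3 = 4
depth(succ(0)) = 1 + depth(0) = 1 + 0 = 1
depth(pair(0, 0)) = 1 + max(0, 0) = 1
depth(times(succ(0), pair(0, 0))) = 1 + max(1, 1) = 2
depth(pair(times(succ(0), pair(0, 0)), pair(2, 0))) = 1 + max(2, 1) = 3
depth(pair(succ(0), 2)) = 1 + max(1, 0) = 2
depth(times(pair(times(succ(0), pair(0, 0)), pair(2, 0)), pair(succ(0), 2))) = 1 + max(3, 2) = 4
depth(pair(succ(times(times(0, pair(2, 0)), pair(succ(2), times(2, 2)))), times(pair(times(succ(0), pair(0, 0)), pair(2, 0)), pair(succ(0), 2)))) = 1 + max(4, 4) = 5
depth(succ(times(2, 2))) = 1 + depth(times(2, 2)) = 1 + 1 = 2
depth(pair(pair(succ(times(times(0, pair(2, 0)), pair(succ(2), times(2, 2)))), times(pair(times(succ(0), pair(0, 0)), pair(2, 0)), pair(succ(0), 2))), succ(times(2, 2)))) = 1 + max(5, 2) = 6

6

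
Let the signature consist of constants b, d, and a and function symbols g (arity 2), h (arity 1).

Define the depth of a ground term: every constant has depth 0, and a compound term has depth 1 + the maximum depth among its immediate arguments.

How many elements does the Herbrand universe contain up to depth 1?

Let N_k count ground terms of depth at most k. Each non-constant term of depth ≤ k is some function symbol applied to depth-≤(k−1) arguments, giving N_k = 3 + N_{k-1}^2 + N_{k-1}.
N_0 = 3
N_1 = 3 + 3^2 + 3 = 15

15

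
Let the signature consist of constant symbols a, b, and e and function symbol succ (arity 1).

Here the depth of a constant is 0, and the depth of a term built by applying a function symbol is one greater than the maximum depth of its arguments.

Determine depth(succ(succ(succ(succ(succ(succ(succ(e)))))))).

depth(succ(e)) = 1 + depth(e) = 1 + 0 = 1
depth(succ(succ(e))) = 1 + depth(succ(e)) = 1 + 1 = 2
depth(succ(succ(succ(e)))) = 1 + depth(succ(succ(e))) = 1 + 2 = 3
depth(succ(succ(succ(succ(e))))) = 1 + depth(succ(succ(succ(e)))) = 1 + 3 = 4
depth(succ(succ(succ(succ(succ(e)))))) = 1 + depth(succ(succ(succ(succ(e))))) = 1 + 4 = 5
depth(succ(succ(succ(succ(succ(succ(e))))))) = 1 + depth(succ(succ(succ(succ(succ(e)))))) = 1 + 5 = 6
depth(succ(succ(succ(succ(succ(succ(succ(e)))))))) = 1 + depth(succ(succ(succ(succ(succ(succ(e))))))) = 1 + 6 = 7

7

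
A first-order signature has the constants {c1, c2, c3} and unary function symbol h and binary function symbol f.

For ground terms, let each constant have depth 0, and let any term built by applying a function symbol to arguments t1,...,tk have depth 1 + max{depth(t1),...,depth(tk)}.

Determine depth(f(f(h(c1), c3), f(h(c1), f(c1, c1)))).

depth(h(c1)) = 1 + depth(c1) = 1 + 0 = 1
depth(f(h(c1), c3)) = 1 + max(1, 0) = 2
depth(f(c1, c1)) = 1 + max(0, 0) = 1
depth(f(h(c1), f(c1, c1))) = 1 + max(1, 1) = 2
depth(f(f(h(c1), c3), f(h(c1), f(c1, c1)))) = 1 + max(2, 2) = 3

3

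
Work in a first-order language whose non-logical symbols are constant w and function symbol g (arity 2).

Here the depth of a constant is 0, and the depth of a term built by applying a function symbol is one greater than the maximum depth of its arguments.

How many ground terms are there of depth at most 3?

26

Let N_k count ground terms of depth at most k. Each non-constant term of depth ≤ k is some function symbol applied to depth-≤(k−1) arguments, giving N_k = 1 + N_{k-1}^2.
N_0 = 1
N_1 = 1 + 1^2 = 2
N_2 = 1 + 2^2 = 5
N_3 = 1 + 5^2 = 26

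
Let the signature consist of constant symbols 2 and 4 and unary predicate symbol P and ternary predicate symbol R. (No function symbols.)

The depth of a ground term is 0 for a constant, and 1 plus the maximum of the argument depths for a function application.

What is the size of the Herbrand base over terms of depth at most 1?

First count ground terms of depth ≤ 1.
With no function symbols every ground term is a constant, so there are exactly 2 ground terms at every depth bound.
N_0 = 2
N_1 = 2
Explicitly: 2, 4.
So |H| = 2.
For each predicate symbol, the number of ground atoms is |H| raised to its arity; summing:
  P: 2;  R: 2^3 = 8
Total ground atoms: 2 + 8 = 10.

10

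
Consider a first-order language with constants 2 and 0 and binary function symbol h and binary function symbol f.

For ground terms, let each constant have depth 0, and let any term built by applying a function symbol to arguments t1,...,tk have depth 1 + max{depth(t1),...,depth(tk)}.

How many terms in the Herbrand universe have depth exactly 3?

Let N_k = |{terms of depth ≤ k}|. Then N_0 = 2 and N_k = 2 + N_{k-1}^2 + N_{k-1}^2 for k ≥ 1 (one summand per function symbol, arity giving the exponent).
N_0 = 2
N_1 = 2 + 2^2 + 2^2 = 10
N_2 = 2 + 10^2 + 10^2 = 202
N_3 = 2 + 202^2 + 202^2 = 81610
Terms of depth exactly 3: N_3 − N_2 = 81610 − 202 = 81408.

81408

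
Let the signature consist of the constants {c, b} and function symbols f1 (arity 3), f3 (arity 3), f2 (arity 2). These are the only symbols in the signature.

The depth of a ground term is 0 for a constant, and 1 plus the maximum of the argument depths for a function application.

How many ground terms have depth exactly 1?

If N_k denotes the number of depth-≤k ground terms, the 2 constants give N_0 = 2, and each function symbol of arity r contributes N_{k-1}^r new terms at level k: N_k = 2 + N_{k-1}^3 + N_{k-1}^3 + N_{k-1}^2.
N_0 = 2
N_1 = 2 + 2^3 + 2^3 + 2^2 = 22
Terms of depth exactly 1: N_1 − N_0 = 22 − 2 = 20.

20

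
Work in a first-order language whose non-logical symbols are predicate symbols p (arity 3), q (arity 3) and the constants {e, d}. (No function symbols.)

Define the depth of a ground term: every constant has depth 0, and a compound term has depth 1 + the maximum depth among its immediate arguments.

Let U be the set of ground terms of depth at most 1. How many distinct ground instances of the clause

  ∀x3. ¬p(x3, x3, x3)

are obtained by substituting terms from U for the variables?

2

Ground terms of depth ≤ 1:
  With no function symbols every ground term is a constant, so there are exactly 2 ground terms at every depth bound.
  N_0 = 2
  N_1 = 2
  Explicitly: e, d.
So there are 2 ground terms available for substitution.
There is 1 variable to instantiate (x3),  occurring in at least one literal, so different choices give different ground instances.
Number of ground instances = 2.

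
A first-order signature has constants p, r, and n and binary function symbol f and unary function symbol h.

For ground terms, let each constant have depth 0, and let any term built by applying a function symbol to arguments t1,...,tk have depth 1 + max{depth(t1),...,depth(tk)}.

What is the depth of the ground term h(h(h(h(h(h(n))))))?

depth(h(n)) = 1 + depth(n) = 1 + 0 = 1
depth(h(h(n))) = 1 + depth(h(n)) = 1 + 1 = 2
depth(h(h(h(n)))) = 1 + depth(h(h(n))) = 1 + 2 = 3
depth(h(h(h(h(n))))) = 1 + depth(h(h(h(n)))) = 1 + 3 = 4
depth(h(h(h(h(h(n)))))) = 1 + depth(h(h(h(h(n))))) = 1 + 4 = 5
depth(h(h(h(h(h(h(n))))))) = 1 + depth(h(h(h(h(h(n)))))) = 1 + 5 = 6

6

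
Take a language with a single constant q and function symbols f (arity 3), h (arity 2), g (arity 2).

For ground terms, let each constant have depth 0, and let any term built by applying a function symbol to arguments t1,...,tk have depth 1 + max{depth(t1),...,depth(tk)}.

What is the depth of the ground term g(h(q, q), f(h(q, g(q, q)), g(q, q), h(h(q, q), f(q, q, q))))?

depth(h(q, q)) = 1 + max(0, 0) = 1
depth(g(q, q)) = 1 + max(0, 0) = 1
depth(h(q, g(q, q))) = 1 + max(0, 1) = 2
depth(f(q, q, q)) = 1 + max(0, 0, 0) = 1
depth(h(h(q, q), f(q, q, q))) = 1 + max(1, 1) = 2
depth(f(h(q, g(q, q)), g(q, q), h(h(q, q), f(q, q, q)))) = 1 + max(2, 1, 2) = 3
depth(g(h(q, q), f(h(q, g(q, q)), g(q, q), h(h(q, q), f(q, q, q))))) = 1 + max(1, 3) = 4

4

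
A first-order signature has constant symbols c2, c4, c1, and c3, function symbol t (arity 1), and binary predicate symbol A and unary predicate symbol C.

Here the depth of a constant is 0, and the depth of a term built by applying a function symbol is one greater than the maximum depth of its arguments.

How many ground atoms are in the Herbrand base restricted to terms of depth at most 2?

First count ground terms of depth ≤ 2.
Let N_k = |{terms of depth ≤ k}|. Then N_0 = 4 and N_k = 4 + N_{k-1} for k ≥ 1 (one summand per function symbol, arity giving the exponent).
N_0 = 4
N_1 = 4 + 4 = 8
N_2 = 4 + 8 = 12
So |H| = 12.
For each predicate symbol, the number of ground atoms is |H| raised to its arity; summing:
  A: 12^2 = 144;  C: 12
Total ground atoms: 144 + 12 = 156.

156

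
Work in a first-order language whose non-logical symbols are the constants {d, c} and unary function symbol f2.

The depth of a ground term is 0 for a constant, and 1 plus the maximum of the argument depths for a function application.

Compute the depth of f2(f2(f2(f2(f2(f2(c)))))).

depth(f2(c)) = 1 + depth(c) = 1 + 0 = 1
depth(f2(f2(c))) = 1 + depth(f2(c)) = 1 + 1 = 2
depth(f2(f2(f2(c)))) = 1 + depth(f2(f2(c))) = 1 + 2 = 3
depth(f2(f2(f2(f2(c))))) = 1 + depth(f2(f2(f2(c)))) = 1 + 3 = 4
depth(f2(f2(f2(f2(f2(c)))))) = 1 + depth(f2(f2(f2(f2(c))))) = 1 + 4 = 5
depth(f2(f2(f2(f2(f2(f2(c))))))) = 1 + depth(f2(f2(f2(f2(f2(c)))))) = 1 + 5 = 6

6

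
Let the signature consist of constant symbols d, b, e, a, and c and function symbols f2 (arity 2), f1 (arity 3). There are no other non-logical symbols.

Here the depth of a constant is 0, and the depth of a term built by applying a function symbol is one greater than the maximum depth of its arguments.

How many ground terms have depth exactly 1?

Count level by level. With function symbols f2/2, f1/3, the terms of depth ≤ k are the 5 constants together with each function applied to depth-≤(k−1) tuples, so N_k = 5 + N_{k-1}^2 + N_{k-1}^3.
N_0 = 5
N_1 = 5 + 5^2 + 5^3 = 155
Terms of depth exactly 1: N_1 − N_0 = 155 − 5 = 150.

150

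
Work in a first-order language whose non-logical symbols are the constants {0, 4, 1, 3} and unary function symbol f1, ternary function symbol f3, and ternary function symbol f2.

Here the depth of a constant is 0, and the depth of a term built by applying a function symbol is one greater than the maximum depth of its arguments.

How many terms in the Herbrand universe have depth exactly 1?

132

Let N_k count ground terms of depth at most k. Each non-constant term of depth ≤ k is some function symbol applied to depth-≤(k−1) arguments, giving N_k = 4 + N_{k-1} + N_{k-1}^3 + N_{k-1}^3.
N_0 = 4
N_1 = 4 + 4 + 4^3 + 4^3 = 136
Terms of depth exactly 1: N_1 − N_0 = 136 − 4 = 132.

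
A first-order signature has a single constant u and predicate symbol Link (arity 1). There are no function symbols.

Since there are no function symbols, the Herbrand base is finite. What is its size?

With no function symbols, the Herbrand universe is just the 1 constant.
Ground atoms per predicate: Link: 1.
Herbrand base size = 1 = 1.

1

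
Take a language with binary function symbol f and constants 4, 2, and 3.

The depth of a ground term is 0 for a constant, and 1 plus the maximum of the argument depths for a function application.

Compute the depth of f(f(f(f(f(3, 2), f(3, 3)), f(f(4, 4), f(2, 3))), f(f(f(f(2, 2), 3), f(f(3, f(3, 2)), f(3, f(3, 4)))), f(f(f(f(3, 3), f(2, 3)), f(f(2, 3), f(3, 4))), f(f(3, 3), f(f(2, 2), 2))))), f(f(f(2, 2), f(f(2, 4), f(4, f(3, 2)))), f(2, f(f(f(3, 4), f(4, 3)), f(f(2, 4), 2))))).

depth(f(3, 2)) = 1 + max(0, 0) = 1
depth(f(3, 3)) = 1 + max(0, 0) = 1
depth(f(f(3, 2), f(3, 3))) = 1 + max(1, 1) = 2
depth(f(4, 4)) = 1 + max(0, 0) = 1
depth(f(2, 3)) = 1 + max(0, 0) = 1
depth(f(f(4, 4), f(2, 3))) = 1 + max(1, 1) = 2
depth(f(f(f(3, 2), f(3, 3)), f(f(4, 4), f(2, 3)))) = 1 + max(2, 2) = 3
depth(f(2, 2)) = 1 + max(0, 0) = 1
depth(f(f(2, 2), 3)) = 1 + max(1, 0) = 2
depth(f(3, f(3, 2))) = 1 + max(0, 1) = 2
depth(f(3, 4)) = 1 + max(0, 0) = 1
depth(f(3, f(3, 4))) = 1 + max(0, 1) = 2
depth(f(f(3, f(3, 2)), f(3, f(3, 4)))) = 1 + max(2, 2) = 3
depth(f(f(f(2, 2), 3), f(f(3, f(3, 2)), f(3, f(3, 4))))) = 1 + max(2, 3) = 4
depth(f(f(3, 3), f(2, 3))) = 1 + max(1, 1) = 2
depth(f(f(2, 3), f(3, 4))) = 1 + max(1, 1) = 2
depth(f(f(f(3, 3), f(2, 3)), f(f(2, 3), f(3, 4)))) = 1 + max(2, 2) = 3
depth(f(f(2, 2), 2)) = 1 + max(1, 0) = 2
depth(f(f(3, 3), f(f(2, 2), 2))) = 1 + max(1, 2) = 3
depth(f(f(f(f(3, 3), f(2, 3)), f(f(2, 3), f(3, 4))), f(f(3, 3), f(f(2, 2), 2)))) = 1 + max(3, 3) = 4
depth(f(f(f(f(2, 2), 3), f(f(3, f(3, 2)), f(3, f(3, 4)))), f(f(f(f(3, 3), f(2, 3)), f(f(2, 3), f(3, 4))), f(f(3, 3), f(f(2, 2), 2))))) = 1 + max(4, 4) = 5
depth(f(f(f(f(3, 2), f(3, 3)), f(f(4, 4), f(2, 3))), f(f(f(f(2, 2), 3), f(f(3, f(3, 2)), f(3, f(3, 4)))), f(f(f(f(3, 3), f(2, 3)), f(f(2, 3), f(3, 4))), f(f(3, 3), f(f(2, 2), 2)))))) = 1 + max(3, 5) = 6
depth(f(2, 4)) = 1 + max(0, 0) = 1
depth(f(4, f(3, 2))) = 1 + max(0, 1) = 2
depth(f(f(2, 4), f(4, f(3, 2)))) = 1 + max(1, 2) = 3
depth(f(f(2, 2), f(f(2, 4), f(4, f(3, 2))))) = 1 + max(1, 3) = 4
depth(f(4, 3)) = 1 + max(0, 0) = 1
depth(f(f(3, 4), f(4, 3))) = 1 + max(1, 1) = 2
depth(f(f(2, 4), 2)) = 1 + max(1, 0) = 2
depth(f(f(f(3, 4), f(4, 3)), f(f(2, 4), 2))) = 1 + max(2, 2) = 3
depth(f(2, f(f(f(3, 4), f(4, 3)), f(f(2, 4), 2)))) = 1 + max(0, 3) = 4
depth(f(f(f(2, 2), f(f(2, 4), f(4, f(3, 2)))), f(2, f(f(f(3, 4), f(4, 3)), f(f(2, 4), 2))))) = 1 + max(4, 4) = 5
depth(f(f(f(f(f(3, 2), f(3, 3)), f(f(4, 4), f(2, 3))), f(f(f(f(2, 2), 3), f(f(3, f(3, 2)), f(3, f(3, 4)))), f(f(f(f(3, 3), f(2, 3)), f(f(2, 3), f(3, 4))), f(f(3, 3), f(f(2, 2), 2))))), f(f(f(2, 2), f(f(2, 4), f(4, f(3, 2)))), f(2, f(f(f(3, 4), f(4, 3)), f(f(2, 4), 2)))))) = 1 + max(6, 5) = 7

7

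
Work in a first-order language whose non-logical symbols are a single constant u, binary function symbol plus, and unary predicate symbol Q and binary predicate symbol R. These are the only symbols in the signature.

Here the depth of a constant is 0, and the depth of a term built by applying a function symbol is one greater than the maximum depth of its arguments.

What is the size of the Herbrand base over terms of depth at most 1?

6

First count ground terms of depth ≤ 1.
Let N_k count ground terms of depth at most k. Each non-constant term of depth ≤ k is some function symbol applied to depth-≤(k−1) arguments, giving N_k = 1 + N_{k-1}^2.
N_0 = 1
N_1 = 1 + 1^2 = 2
So |H| = 2.
Each predicate of arity r yields |H|^r ground atoms (one per choice of an r-tuple from H):
  Q: 2;  R: 2^2 = 4
Total ground atoms: 2 + 4 = 6.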